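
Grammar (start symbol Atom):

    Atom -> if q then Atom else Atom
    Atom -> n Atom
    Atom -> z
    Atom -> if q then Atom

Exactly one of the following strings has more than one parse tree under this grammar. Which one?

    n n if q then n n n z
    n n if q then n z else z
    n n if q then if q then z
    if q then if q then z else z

n n if q then n n n z: 1 tree
n n if q then n z else z: 1 tree
n n if q then if q then z: 1 tree
if q then if q then z else z: 2 trees

if q then if q then z else z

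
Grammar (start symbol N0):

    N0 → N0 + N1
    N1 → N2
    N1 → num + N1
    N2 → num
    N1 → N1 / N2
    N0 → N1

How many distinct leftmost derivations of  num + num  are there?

Parse trees for num + num:
  [N0 [N0 [N1 [N2 num]]] + [N1 [N2 num]]]
  [N0 [N1 num + [N1 [N2 num]]]]

2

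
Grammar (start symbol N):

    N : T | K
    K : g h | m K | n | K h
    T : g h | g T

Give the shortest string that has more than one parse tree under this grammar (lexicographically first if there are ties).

g h

length 1: no string has ≥2 trees
length 2: g h has 2 parse trees

Two derivations of g h:
  N ⇒ T ⇒ g h
  N ⇒ K ⇒ g h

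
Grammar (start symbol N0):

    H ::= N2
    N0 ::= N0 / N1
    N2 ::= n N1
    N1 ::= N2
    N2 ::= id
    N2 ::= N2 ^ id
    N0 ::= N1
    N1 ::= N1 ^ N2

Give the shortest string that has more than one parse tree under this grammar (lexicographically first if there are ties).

length 1: no string has ≥2 trees
length 2: no string has ≥2 trees
length 3: id ^ id has 2 parse trees

Two derivations of id ^ id:
  N0 ⇒ N1 ⇒ N2 ⇒ N2 ^ id ⇒ id ^ id
  N0 ⇒ N1 ⇒ N1 ^ N2 ⇒ N2 ^ N2 ⇒ id ^ N2 ⇒ id ^ id

id ^ id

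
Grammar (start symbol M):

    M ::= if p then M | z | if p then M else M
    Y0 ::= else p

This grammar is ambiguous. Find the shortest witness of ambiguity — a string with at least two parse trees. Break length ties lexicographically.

if p then if p then z else z

length 1: no string has ≥2 trees
length 4: no string has ≥2 trees
length 6: no string has ≥2 trees
length 7: no string has ≥2 trees
length 9: if p then if p then z else z has 2 parse trees

Two derivations of if p then if p then z else z:
  M ⇒ if p then M ⇒ if p then if p then M else M ⇒ if p then if p then z else M ⇒ if p then if p then z else z
  M ⇒ if p then M else M ⇒ if p then if p then M else M ⇒ if p then if p then z else M ⇒ if p then if p then z else z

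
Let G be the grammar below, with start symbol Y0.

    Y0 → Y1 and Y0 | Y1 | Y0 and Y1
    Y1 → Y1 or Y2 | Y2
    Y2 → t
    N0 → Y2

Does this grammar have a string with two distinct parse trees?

Ambiguous

Witness: t and t

Derivation 1: Y0 ⇒ Y1 and Y0 ⇒ Y2 and Y0 ⇒ t and Y0 ⇒ t and Y1 ⇒ t and Y2 ⇒ t and t
Derivation 2: Y0 ⇒ Y0 and Y1 ⇒ Y1 and Y1 ⇒ Y2 and Y1 ⇒ t and Y1 ⇒ t and Y2 ⇒ t and t

Two distinct leftmost derivations for the same string.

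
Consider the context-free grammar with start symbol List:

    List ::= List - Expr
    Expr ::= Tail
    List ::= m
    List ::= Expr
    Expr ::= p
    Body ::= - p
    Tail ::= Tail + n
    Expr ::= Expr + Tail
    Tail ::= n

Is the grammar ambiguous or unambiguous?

Witness: n + n

Derivation 1: List ⇒ Expr ⇒ Tail ⇒ Tail + n ⇒ n + n
Derivation 2: List ⇒ Expr ⇒ Expr + Tail ⇒ Tail + Tail ⇒ n + Tail ⇒ n + n

Two distinct leftmost derivations for the same string.

Ambiguous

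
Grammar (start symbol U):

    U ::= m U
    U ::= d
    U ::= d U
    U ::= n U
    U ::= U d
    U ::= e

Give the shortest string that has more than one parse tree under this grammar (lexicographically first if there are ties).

length 1: no string has ≥2 trees
length 2: d d has 2 parse trees

Two derivations of d d:
  U ⇒ d U ⇒ d d
  U ⇒ U d ⇒ d d

d d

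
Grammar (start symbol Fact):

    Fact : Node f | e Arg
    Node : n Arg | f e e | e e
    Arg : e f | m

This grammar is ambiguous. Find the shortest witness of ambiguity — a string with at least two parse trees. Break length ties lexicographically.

length 2: no string has ≥2 trees
length 3: e e f has 2 parse trees

Two derivations of e e f:
  Fact ⇒ Node f ⇒ e e f
  Fact ⇒ e Arg ⇒ e e f

e e f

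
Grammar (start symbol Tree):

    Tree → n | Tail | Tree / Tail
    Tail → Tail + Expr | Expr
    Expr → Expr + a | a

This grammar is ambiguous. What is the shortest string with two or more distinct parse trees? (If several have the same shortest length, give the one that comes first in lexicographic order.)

a + a

length 1: no string has ≥2 trees
length 3: a + a has 2 parse trees

Two derivations of a + a:
  Tree ⇒ Tail ⇒ Tail + Expr ⇒ Expr + Expr ⇒ a + Expr ⇒ a + a
  Tree ⇒ Tail ⇒ Expr ⇒ Expr + a ⇒ a + a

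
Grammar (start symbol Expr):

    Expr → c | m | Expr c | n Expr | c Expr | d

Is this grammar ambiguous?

Witness: c c

Derivation 1: Expr ⇒ Expr c ⇒ c c
Derivation 2: Expr ⇒ c Expr ⇒ c c

Two distinct leftmost derivations for the same string.

Ambiguous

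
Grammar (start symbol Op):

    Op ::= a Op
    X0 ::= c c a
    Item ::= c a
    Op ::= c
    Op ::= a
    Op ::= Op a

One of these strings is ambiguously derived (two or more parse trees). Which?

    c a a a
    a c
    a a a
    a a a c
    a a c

c a a a: 1 tree
a c: 1 tree
a a a: 4 trees
a a a c: 1 tree
a a c: 1 tree

a a a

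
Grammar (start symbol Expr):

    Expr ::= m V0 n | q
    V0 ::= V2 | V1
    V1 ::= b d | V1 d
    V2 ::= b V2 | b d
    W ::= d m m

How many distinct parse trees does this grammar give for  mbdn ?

Parse trees for mbdn:
  [Expr m [V0 [V2 b d]] n]
  [Expr m [V0 [V1 b d]] n]

2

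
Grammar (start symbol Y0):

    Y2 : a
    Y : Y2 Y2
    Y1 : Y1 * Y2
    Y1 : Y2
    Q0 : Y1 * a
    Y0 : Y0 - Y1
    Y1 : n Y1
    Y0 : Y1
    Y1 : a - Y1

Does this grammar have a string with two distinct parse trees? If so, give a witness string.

Ambiguous

Witness: a - a

Derivation 1: Y0 ⇒ Y0 - Y1 ⇒ Y1 - Y1 ⇒ Y2 - Y1 ⇒ a - Y1 ⇒ a - Y2 ⇒ a - a
Derivation 2: Y0 ⇒ Y1 ⇒ a - Y1 ⇒ a - Y2 ⇒ a - a

Two distinct leftmost derivations for the same string.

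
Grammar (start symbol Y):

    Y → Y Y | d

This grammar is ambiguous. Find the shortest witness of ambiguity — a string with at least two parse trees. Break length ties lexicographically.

d d d

length 1: no string has ≥2 trees
length 2: no string has ≥2 trees
length 3: d d d has 2 parse trees

Two derivations of d d d:
  Y ⇒ Y Y ⇒ Y Y Y ⇒ d Y Y ⇒ d d Y ⇒ d d d
  Y ⇒ Y Y ⇒ d Y ⇒ d Y Y ⇒ d d Y ⇒ d d d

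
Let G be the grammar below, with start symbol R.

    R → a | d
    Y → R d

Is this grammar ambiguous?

Unambiguous

(Y is unreachable from R, so its rules don't affect L(R).) The reachable rules are right-linear with at most one rule per (nonterminal, next-terminal) pair. Each input token forces the next rule, so parsing is deterministic.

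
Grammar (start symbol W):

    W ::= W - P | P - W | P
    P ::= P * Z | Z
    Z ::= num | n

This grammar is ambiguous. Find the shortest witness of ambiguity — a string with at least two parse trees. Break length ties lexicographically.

length 1: no string has ≥2 trees
length 3: n - n has 2 parse trees

Two derivations of n - n:
  W ⇒ W - P ⇒ P - P ⇒ Z - P ⇒ n - P ⇒ n - Z ⇒ n - n
  W ⇒ P - W ⇒ Z - W ⇒ n - W ⇒ n - P ⇒ n - Z ⇒ n - n

n - n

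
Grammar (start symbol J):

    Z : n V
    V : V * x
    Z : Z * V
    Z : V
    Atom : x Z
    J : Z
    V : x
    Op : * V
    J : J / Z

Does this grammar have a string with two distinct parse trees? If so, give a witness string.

Ambiguous

Witness: x * x

Derivation 1: J ⇒ Z ⇒ Z * V ⇒ V * V ⇒ x * V ⇒ x * x
Derivation 2: J ⇒ Z ⇒ V ⇒ V * x ⇒ x * x

Two distinct leftmost derivations for the same string.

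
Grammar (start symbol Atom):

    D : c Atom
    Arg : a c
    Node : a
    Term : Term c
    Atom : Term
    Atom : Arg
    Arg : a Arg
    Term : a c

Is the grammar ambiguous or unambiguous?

Ambiguous

Witness: a c

Derivation 1: Atom ⇒ Term ⇒ a c
Derivation 2: Atom ⇒ Arg ⇒ a c

Two distinct leftmost derivations for the same string.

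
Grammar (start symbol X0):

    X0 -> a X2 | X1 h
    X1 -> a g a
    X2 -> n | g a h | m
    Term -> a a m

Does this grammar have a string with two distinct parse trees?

Witness: a g a h

Derivation 1: X0 ⇒ a X2 ⇒ a g a h
Derivation 2: X0 ⇒ X1 h ⇒ a g a h

Two distinct leftmost derivations for the same string.

Ambiguous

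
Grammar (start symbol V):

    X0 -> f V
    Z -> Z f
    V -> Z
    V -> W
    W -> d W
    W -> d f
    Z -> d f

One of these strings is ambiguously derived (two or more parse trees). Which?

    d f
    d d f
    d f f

d f: 2 trees
d d f: 1 tree
d f f: 1 tree

d f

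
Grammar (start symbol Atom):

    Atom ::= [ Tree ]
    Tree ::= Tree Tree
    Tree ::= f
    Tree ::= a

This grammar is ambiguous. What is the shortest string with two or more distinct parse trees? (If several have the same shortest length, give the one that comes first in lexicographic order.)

length 3: no string has ≥2 trees
length 4: no string has ≥2 trees
length 5: [ a a a ] has 2 parse trees

Two derivations of [ a a a ]:
  Atom ⇒ [ Tree ] ⇒ [ Tree Tree ] ⇒ [ Tree Tree Tree ] ⇒ [ a Tree Tree ] ⇒ [ a a Tree ] ⇒ [ a a a ]
  Atom ⇒ [ Tree ] ⇒ [ Tree Tree ] ⇒ [ a Tree ] ⇒ [ a Tree Tree ] ⇒ [ a a Tree ] ⇒ [ a a a ]

[ a a a ]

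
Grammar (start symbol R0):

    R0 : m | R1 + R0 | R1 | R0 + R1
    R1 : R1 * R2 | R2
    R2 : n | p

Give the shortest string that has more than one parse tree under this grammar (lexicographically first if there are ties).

n + n

length 1: no string has ≥2 trees
length 3: n + n has 2 parse trees

Two derivations of n + n:
  R0 ⇒ R1 + R0 ⇒ R2 + R0 ⇒ n + R0 ⇒ n + R1 ⇒ n + R2 ⇒ n + n
  R0 ⇒ R0 + R1 ⇒ R1 + R1 ⇒ R2 + R1 ⇒ n + R1 ⇒ n + R2 ⇒ n + n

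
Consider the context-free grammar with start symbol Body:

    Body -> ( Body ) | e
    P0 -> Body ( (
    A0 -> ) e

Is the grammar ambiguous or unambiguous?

Only Body is reachable from Body; ignoring the rest: L(Body) is { openⁿ atom closeⁿ : n ≥ 0 }. The bracket depth fixes n, and the derivation is forced at every step.

Unambiguous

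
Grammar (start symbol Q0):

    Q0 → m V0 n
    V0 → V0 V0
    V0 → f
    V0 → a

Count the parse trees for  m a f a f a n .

Parse trees for m a f a f a n (showing first 6 of 14):
  [Q0 m [V0 [V0 a] [V0 [V0 f] [V0 [V0 a] [V0 [V0 f] [V0 a]]]]] n]
  [Q0 m [V0 [V0 a] [V0 [V0 f] [V0 [V0 [V0 a] [V0 f]] [V0 a]]]] n]
  [Q0 m [V0 [V0 a] [V0 [V0 [V0 f] [V0 a]] [V0 [V0 f] [V0 a]]]] n]
  [Q0 m [V0 [V0 a] [V0 [V0 [V0 f] [V0 [V0 a] [V0 f]]] [V0 a]]] n]
  [Q0 m [V0 [V0 a] [V0 [V0 [V0 [V0 f] [V0 a]] [V0 f]] [V0 a]]] n]
  [Q0 m [V0 [V0 [V0 a] [V0 f]] [V0 [V0 a] [V0 [V0 f] [V0 a]]]] n]

14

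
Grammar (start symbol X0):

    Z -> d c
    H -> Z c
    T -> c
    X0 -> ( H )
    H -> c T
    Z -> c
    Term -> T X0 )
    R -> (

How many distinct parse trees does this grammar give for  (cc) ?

Parse trees for (cc):
  [X0 ( [H [Z c] c] )]
  [X0 ( [H c [T c]] )]

2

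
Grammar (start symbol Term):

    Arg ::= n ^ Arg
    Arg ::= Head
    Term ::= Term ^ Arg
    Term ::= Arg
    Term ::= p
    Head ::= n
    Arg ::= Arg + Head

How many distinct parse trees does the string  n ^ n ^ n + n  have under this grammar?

7

Parse trees for n ^ n ^ n + n:
  [Term [Term [Arg [Head n]]] ^ [Arg n ^ [Arg [Arg [Head n]] + [Head n]]]]
  [Term [Term [Arg [Head n]]] ^ [Arg [Arg n ^ [Arg [Head n]]] + [Head n]]]
  [Term [Term [Term [Arg [Head n]]] ^ [Arg [Head n]]] ^ [Arg [Arg [Head n]] + [Head n]]]
  [Term [Term [Arg n ^ [Arg [Head n]]]] ^ [Arg [Arg [Head n]] + [Head n]]]
  [Term [Arg n ^ [Arg n ^ [Arg [Arg [Head n]] + [Head n]]]]]
  [Term [Arg n ^ [Arg [Arg n ^ [Arg [Head n]]] + [Head n]]]]
  [Term [Arg [Arg n ^ [Arg n ^ [Arg [Head n]]]] + [Head n]]]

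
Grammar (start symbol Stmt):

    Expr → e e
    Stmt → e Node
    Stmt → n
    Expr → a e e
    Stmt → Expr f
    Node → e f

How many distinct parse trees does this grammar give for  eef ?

Parse trees for eef:
  [Stmt e [Node e f]]
  [Stmt [Expr e e] f]

2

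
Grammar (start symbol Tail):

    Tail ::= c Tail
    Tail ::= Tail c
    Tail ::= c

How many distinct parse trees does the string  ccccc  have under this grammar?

16

Parse trees for ccccc (showing first 6 of 16):
  [Tail c [Tail c [Tail c [Tail c [Tail c]]]]]
  [Tail c [Tail c [Tail c [Tail [Tail c] c]]]]
  [Tail c [Tail c [Tail [Tail c [Tail c]] c]]]
  [Tail c [Tail c [Tail [Tail [Tail c] c] c]]]
  [Tail c [Tail [Tail c [Tail c [Tail c]]] c]]
  [Tail c [Tail [Tail c [Tail [Tail c] c]] c]]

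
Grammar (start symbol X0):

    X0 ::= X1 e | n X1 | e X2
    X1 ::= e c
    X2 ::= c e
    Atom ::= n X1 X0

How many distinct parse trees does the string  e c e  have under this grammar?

Parse trees for e c e:
  [X0 [X1 e c] e]
  [X0 e [X2 c e]]

2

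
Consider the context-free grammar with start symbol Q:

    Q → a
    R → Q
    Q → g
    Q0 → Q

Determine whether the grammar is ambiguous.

Unambiguous

Only Q is reachable from Q; ignoring the rest: The reachable rules are right-linear with at most one rule per (nonterminal, next-terminal) pair. Each input token forces the next rule, so parsing is deterministic.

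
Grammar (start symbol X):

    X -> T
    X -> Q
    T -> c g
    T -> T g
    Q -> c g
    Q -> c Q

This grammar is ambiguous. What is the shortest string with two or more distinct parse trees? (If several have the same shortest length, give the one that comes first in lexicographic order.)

c g

length 2: c g has 2 parse trees

Two derivations of c g:
  X ⇒ T ⇒ c g
  X ⇒ Q ⇒ c g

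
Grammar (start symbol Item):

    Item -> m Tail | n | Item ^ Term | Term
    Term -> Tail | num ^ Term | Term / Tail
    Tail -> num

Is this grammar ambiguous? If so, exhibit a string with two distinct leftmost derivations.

Ambiguous

Witness: num ^ num

Derivation 1: Item ⇒ Item ^ Term ⇒ Term ^ Term ⇒ Tail ^ Term ⇒ num ^ Term ⇒ num ^ Tail ⇒ num ^ num
Derivation 2: Item ⇒ Term ⇒ num ^ Term ⇒ num ^ Tail ⇒ num ^ num

Two distinct leftmost derivations for the same string.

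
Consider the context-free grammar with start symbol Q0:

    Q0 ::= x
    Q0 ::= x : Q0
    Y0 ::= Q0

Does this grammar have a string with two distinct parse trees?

Unambiguous

(Y0 is unreachable from Q0, so its rules don't affect L(Q0).) The reachable grammar is A → atom sep A | atom. Each atom is followed by either the separator (recurse) or end-of-string (stop) — no choice point.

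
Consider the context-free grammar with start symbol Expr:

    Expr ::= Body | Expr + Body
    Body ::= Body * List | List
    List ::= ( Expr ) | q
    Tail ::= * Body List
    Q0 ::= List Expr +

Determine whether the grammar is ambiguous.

(Tail, Q0 are unreachable from Expr, so their rules don't affect L(Expr).) The grammar is stratified — Expr handles '+' (left-recursive), Body handles '*', List atoms. Each operator has a fixed associativity and precedence level, so every string has one parse.

Unambiguous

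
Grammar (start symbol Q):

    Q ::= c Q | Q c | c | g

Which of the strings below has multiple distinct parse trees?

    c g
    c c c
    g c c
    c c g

c g: 1 tree
c c c: 4 trees
g c c: 1 tree
c c g: 1 tree

c c c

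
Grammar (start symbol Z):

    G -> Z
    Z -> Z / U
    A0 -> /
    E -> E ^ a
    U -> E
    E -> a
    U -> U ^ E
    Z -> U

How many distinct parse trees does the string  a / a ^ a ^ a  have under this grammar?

Parse trees for a / a ^ a ^ a:
  [Z [Z [U [E a]]] / [U [E [E [E a] ^ a] ^ a]]]
  [Z [Z [U [E a]]] / [U [U [E a]] ^ [E [E a] ^ a]]]
  [Z [Z [U [E a]]] / [U [U [E [E a] ^ a]] ^ [E a]]]
  [Z [Z [U [E a]]] / [U [U [U [E a]] ^ [E a]] ^ [E a]]]

4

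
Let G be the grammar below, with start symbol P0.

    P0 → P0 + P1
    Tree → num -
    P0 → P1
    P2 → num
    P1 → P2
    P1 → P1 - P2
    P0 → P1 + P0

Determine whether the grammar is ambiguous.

Ambiguous

Witness: num + num

Derivation 1: P0 ⇒ P0 + P1 ⇒ P1 + P1 ⇒ P2 + P1 ⇒ num + P1 ⇒ num + P2 ⇒ num + num
Derivation 2: P0 ⇒ P1 + P0 ⇒ P2 + P0 ⇒ num + P0 ⇒ num + P1 ⇒ num + P2 ⇒ num + num

Two distinct leftmost derivations for the same string.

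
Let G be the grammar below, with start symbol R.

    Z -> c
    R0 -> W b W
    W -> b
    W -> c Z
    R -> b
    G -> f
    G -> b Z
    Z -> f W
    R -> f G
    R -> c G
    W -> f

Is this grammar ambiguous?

Only R, G, Z, W are reachable from R; ignoring the rest: Restricted to the reachable nonterminals, every rule has the form A → t or A → t B, and no two rules for the same A share a first terminal. The grammar encodes a DFA — one run per string.

Unambiguous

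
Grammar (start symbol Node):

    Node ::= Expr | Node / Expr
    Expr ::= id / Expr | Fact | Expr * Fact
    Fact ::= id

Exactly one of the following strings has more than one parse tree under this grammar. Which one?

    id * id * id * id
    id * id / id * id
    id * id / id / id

id * id * id * id: 1 tree
id * id / id * id: 1 tree
id * id / id / id: 2 trees

id * id / id / id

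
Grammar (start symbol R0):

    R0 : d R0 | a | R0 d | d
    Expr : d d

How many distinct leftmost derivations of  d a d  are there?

Parse trees for d a d:
  [R0 d [R0 [R0 a] d]]
  [R0 [R0 d [R0 a]] d]

2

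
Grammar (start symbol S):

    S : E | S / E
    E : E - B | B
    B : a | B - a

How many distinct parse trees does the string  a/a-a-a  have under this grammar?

Parse trees for a/a-a-a:
  [S [S [E [B a]]] / [E [E [B a]] - [B [B a] - a]]]
  [S [S [E [B a]]] / [E [E [E [B a]] - [B a]] - [B a]]]
  [S [S [E [B a]]] / [E [E [B [B a] - a]] - [B a]]]
  [S [S [E [B a]]] / [E [B [B [B a] - a] - a]]]

4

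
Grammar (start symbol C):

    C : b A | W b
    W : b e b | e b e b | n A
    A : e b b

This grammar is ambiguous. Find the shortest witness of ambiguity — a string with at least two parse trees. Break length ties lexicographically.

b e b b

length 4: b e b b has 2 parse trees

Two derivations of b e b b:
  C ⇒ b A ⇒ b e b b
  C ⇒ W b ⇒ b e b b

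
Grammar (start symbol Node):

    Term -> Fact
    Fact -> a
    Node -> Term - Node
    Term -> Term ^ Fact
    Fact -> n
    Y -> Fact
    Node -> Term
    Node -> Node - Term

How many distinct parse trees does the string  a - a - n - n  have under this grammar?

Parse trees for a - a - n - n:
  [Node [Term [Fact a]] - [Node [Term [Fact a]] - [Node [Term [Fact n]] - [Node [Term [Fact n]]]]]]
  [Node [Term [Fact a]] - [Node [Term [Fact a]] - [Node [Node [Term [Fact n]]] - [Term [Fact n]]]]]
  [Node [Term [Fact a]] - [Node [Node [Term [Fact a]] - [Node [Term [Fact n]]]] - [Term [Fact n]]]]
  [Node [Term [Fact a]] - [Node [Node [Node [Term [Fact a]]] - [Term [Fact n]]] - [Term [Fact n]]]]
  [Node [Node [Term [Fact a]] - [Node [Term [Fact a]] - [Node [Term [Fact n]]]]] - [Term [Fact n]]]
  [Node [Node [Term [Fact a]] - [Node [Node [Term [Fact a]]] - [Term [Fact n]]]] - [Term [Fact n]]]
  [Node [Node [Node [Term [Fact a]] - [Node [Term [Fact a]]]] - [Term [Fact n]]] - [Term [Fact n]]]
  [Node [Node [Node [Node [Term [Fact a]]] - [Term [Fact a]]] - [Term [Fact n]]] - [Term [Fact n]]]

8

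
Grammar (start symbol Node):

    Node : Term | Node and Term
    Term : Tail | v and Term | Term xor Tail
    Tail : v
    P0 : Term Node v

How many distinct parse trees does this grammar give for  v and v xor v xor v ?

4

Parse trees for v and v xor v xor v:
  [Node [Term v and [Term [Term [Term [Tail v]] xor [Tail v]] xor [Tail v]]]]
  [Node [Term [Term v and [Term [Term [Tail v]] xor [Tail v]]] xor [Tail v]]]
  [Node [Term [Term [Term v and [Term [Tail v]]] xor [Tail v]] xor [Tail v]]]
  [Node [Node [Term [Tail v]]] and [Term [Term [Term [Tail v]] xor [Tail v]] xor [Tail v]]]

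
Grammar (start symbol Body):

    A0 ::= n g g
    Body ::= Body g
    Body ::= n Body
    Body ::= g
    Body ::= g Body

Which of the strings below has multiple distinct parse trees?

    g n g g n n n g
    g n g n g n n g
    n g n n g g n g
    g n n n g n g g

g n n n g n g g

g n g g n n n g: 1 tree
g n g n g n n g: 1 tree
n g n n g g n g: 1 tree
g n n n g n g g: 8 trees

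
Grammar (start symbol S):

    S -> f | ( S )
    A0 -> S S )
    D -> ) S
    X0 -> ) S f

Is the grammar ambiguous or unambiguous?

Unambiguous

(A0, D, X0 are unreachable from S, so their rules don't affect L(S).) L(S) is { openⁿ atom closeⁿ : n ≥ 0 }. The bracket depth fixes n, and the derivation is forced at every step.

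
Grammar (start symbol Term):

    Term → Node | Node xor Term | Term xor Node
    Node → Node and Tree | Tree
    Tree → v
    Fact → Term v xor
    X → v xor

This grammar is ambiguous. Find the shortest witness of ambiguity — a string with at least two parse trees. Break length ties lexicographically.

v xor v

length 1: no string has ≥2 trees
length 3: v xor v has 2 parse trees

Two derivations of v xor v:
  Term ⇒ Node xor Term ⇒ Tree xor Term ⇒ v xor Term ⇒ v xor Node ⇒ v xor Tree ⇒ v xor v
  Term ⇒ Term xor Node ⇒ Node xor Node ⇒ Tree xor Node ⇒ v xor Node ⇒ v xor Tree ⇒ v xor v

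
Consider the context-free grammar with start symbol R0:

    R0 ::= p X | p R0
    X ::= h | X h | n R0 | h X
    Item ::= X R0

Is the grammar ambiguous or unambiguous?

Ambiguous

Witness: p h h

Derivation 1: R0 ⇒ p X ⇒ p X h ⇒ p h h
Derivation 2: R0 ⇒ p X ⇒ p h X ⇒ p h h

Two distinct leftmost derivations for the same string.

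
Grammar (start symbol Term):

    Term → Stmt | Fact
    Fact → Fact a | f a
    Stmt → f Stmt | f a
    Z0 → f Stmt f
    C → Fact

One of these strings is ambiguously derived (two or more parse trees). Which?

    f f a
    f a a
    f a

f f a: 1 tree
f a a: 1 tree
f a: 2 trees

f a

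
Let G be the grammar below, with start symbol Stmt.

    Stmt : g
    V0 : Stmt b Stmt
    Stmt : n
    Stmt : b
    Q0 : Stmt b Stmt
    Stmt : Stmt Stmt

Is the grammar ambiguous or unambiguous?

Ambiguous

Witness: b b b

Derivation 1: Stmt ⇒ Stmt Stmt ⇒ b Stmt ⇒ b Stmt Stmt ⇒ b b Stmt ⇒ b b b
Derivation 2: Stmt ⇒ Stmt Stmt ⇒ Stmt Stmt Stmt ⇒ b Stmt Stmt ⇒ b b Stmt ⇒ b b b

Two distinct leftmost derivations for the same string.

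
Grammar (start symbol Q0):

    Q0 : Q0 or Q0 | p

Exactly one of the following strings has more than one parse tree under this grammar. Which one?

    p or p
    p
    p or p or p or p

p or p: 1 tree
p: 1 tree
p or p or p or p: 5 trees

p or p or p or p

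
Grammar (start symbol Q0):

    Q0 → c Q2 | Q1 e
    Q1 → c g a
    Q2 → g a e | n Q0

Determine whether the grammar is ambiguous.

Witness: c g a e

Derivation 1: Q0 ⇒ c Q2 ⇒ c g a e
Derivation 2: Q0 ⇒ Q1 e ⇒ c g a e

Two distinct leftmost derivations for the same string.

Ambiguous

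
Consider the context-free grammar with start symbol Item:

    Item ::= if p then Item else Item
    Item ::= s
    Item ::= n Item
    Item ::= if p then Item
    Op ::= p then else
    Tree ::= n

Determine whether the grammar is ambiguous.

Ambiguous

Witness: if p then if p then s else s

Derivation 1: Item ⇒ if p then Item else Item ⇒ if p then if p then Item else Item ⇒ if p then if p then s else Item ⇒ if p then if p then s else s
Derivation 2: Item ⇒ if p then Item ⇒ if p then if p then Item else Item ⇒ if p then if p then s else Item ⇒ if p then if p then s else s

Two distinct leftmost derivations for the same string.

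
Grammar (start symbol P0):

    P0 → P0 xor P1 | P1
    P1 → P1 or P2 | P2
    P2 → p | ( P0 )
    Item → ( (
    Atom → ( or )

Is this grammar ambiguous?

Unambiguous

(Item, Atom are unreachable from P0, so their rules don't affect L(P0).) This is a standard precedence ladder (P0 over P1 over P2), with each level left-recursive on its own operator ('xor' at P0, 'or' at P1). That structure is LR(1), hence unambiguous.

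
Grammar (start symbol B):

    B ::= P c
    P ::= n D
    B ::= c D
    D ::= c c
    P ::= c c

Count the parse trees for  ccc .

Parse trees for ccc:
  [B [P c c] c]
  [B c [D c c]]

2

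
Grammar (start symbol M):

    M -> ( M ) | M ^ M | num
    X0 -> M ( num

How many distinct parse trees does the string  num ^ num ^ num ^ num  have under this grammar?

5

Parse trees for num ^ num ^ num ^ num:
  [M [M num] ^ [M [M num] ^ [M [M num] ^ [M num]]]]
  [M [M num] ^ [M [M [M num] ^ [M num]] ^ [M num]]]
  [M [M [M num] ^ [M num]] ^ [M [M num] ^ [M num]]]
  [M [M [M num] ^ [M [M num] ^ [M num]]] ^ [M num]]
  [M [M [M [M num] ^ [M num]] ^ [M num]] ^ [M num]]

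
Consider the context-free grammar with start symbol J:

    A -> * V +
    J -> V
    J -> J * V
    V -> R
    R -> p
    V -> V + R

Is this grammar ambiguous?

Unambiguous

Only J, V, R are reachable from J; ignoring the rest: The grammar is stratified — J handles '*' (left-recursive), V handles '+', R atoms. Each operator has a fixed associativity and precedence level, so every string has one parse.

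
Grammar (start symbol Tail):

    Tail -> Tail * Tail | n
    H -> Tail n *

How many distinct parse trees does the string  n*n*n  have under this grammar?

2

Parse trees for n*n*n:
  [Tail [Tail n] * [Tail [Tail n] * [Tail n]]]
  [Tail [Tail [Tail n] * [Tail n]] * [Tail n]]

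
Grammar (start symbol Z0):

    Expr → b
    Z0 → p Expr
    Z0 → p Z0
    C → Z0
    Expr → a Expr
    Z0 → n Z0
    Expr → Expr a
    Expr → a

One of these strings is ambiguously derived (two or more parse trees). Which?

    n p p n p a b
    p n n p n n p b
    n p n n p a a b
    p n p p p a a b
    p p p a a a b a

n p p n p a b: 1 tree
p n n p n n p b: 1 tree
n p n n p a a b: 1 tree
p n p p p a a b: 1 tree
p p p a a a b a: 4 trees

p p p a a a b a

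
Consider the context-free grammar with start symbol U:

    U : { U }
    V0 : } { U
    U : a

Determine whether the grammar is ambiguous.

Unambiguous

(V0 is unreachable from U, so its rules don't affect L(U).) L(U) is { openⁿ atom closeⁿ : n ≥ 0 }. The bracket depth fixes n, and the derivation is forced at every step.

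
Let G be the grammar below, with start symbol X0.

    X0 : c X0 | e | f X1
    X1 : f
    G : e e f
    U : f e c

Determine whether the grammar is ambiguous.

Only X0, X1 are reachable from X0; ignoring the rest: Restricted to the reachable nonterminals, every rule has the form A → t or A → t B, and no two rules for the same A share a first terminal. The grammar encodes a DFA — one run per string.

Unambiguous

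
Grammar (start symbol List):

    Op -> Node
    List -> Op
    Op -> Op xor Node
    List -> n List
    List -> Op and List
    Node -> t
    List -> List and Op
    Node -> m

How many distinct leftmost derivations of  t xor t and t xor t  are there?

2

Parse trees for t xor t and t xor t:
  [List [Op [Op [Node t]] xor [Node t]] and [List [Op [Op [Node t]] xor [Node t]]]]
  [List [List [Op [Op [Node t]] xor [Node t]]] and [Op [Op [Node t]] xor [Node t]]]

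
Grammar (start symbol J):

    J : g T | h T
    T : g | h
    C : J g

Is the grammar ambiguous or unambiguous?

(C is unreachable from J, so its rules don't affect L(J).) Each reachable nonterminal has at most one production per leading terminal, and all productions are right-linear; the derivation is determined token-by-token.

Unambiguous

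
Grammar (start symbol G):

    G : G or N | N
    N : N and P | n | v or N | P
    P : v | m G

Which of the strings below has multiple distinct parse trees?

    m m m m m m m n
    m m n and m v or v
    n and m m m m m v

m m n and m v or v

m m m m m m m n: 1 tree
m m n and m v or v: 12 trees
n and m m m m m v: 1 tree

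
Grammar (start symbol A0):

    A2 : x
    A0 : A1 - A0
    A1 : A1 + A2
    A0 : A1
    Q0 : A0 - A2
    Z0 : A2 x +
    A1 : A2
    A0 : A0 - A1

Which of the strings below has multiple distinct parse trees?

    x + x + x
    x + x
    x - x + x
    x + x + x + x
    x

x - x + x

x + x + x: 1 tree
x + x: 1 tree
x - x + x: 2 trees
x + x + x + x: 1 tree
x: 1 tree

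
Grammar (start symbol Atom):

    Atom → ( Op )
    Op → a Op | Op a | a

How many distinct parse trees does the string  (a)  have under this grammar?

Parse trees for (a):
  [Atom ( [Op a] )]

1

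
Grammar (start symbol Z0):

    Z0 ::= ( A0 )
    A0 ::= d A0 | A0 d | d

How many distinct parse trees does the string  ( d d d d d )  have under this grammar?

16

Parse trees for ( d d d d d ) (showing first 6 of 16):
  [Z0 ( [A0 d [A0 d [A0 d [A0 d [A0 d]]]]] )]
  [Z0 ( [A0 d [A0 d [A0 d [A0 [A0 d] d]]]] )]
  [Z0 ( [A0 d [A0 d [A0 [A0 d [A0 d]] d]]] )]
  [Z0 ( [A0 d [A0 d [A0 [A0 [A0 d] d] d]]] )]
  [Z0 ( [A0 d [A0 [A0 d [A0 d [A0 d]]] d]] )]
  [Z0 ( [A0 d [A0 [A0 d [A0 [A0 d] d]] d]] )]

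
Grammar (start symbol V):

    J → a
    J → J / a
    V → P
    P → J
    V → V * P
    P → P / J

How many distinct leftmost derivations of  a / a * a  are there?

Parse trees for a / a * a:
  [V [V [P [J [J a] / a]]] * [P [J a]]]
  [V [V [P [P [J a]] / [J a]]] * [P [J a]]]

2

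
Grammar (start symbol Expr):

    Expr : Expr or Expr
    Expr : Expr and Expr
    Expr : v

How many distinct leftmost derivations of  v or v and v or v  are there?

5

Parse trees for v or v and v or v:
  [Expr [Expr v] or [Expr [Expr [Expr v] and [Expr v]] or [Expr v]]]
  [Expr [Expr v] or [Expr [Expr v] and [Expr [Expr v] or [Expr v]]]]
  [Expr [Expr [Expr v] or [Expr [Expr v] and [Expr v]]] or [Expr v]]
  [Expr [Expr [Expr [Expr v] or [Expr v]] and [Expr v]] or [Expr v]]
  [Expr [Expr [Expr v] or [Expr v]] and [Expr [Expr v] or [Expr v]]]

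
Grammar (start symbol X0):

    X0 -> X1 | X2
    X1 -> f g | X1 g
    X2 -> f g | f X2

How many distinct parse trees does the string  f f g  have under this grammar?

Parse trees for f f g:
  [X0 [X2 f [X2 f g]]]

1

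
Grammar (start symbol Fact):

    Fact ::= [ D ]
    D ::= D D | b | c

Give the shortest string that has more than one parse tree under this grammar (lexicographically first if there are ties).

[ b b b ]

length 3: no string has ≥2 trees
length 4: no string has ≥2 trees
length 5: [ b b b ] has 2 parse trees

Two derivations of [ b b b ]:
  Fact ⇒ [ D ] ⇒ [ D D ] ⇒ [ D D D ] ⇒ [ b D D ] ⇒ [ b b D ] ⇒ [ b b b ]
  Fact ⇒ [ D ] ⇒ [ D D ] ⇒ [ b D ] ⇒ [ b D D ] ⇒ [ b b D ] ⇒ [ b b b ]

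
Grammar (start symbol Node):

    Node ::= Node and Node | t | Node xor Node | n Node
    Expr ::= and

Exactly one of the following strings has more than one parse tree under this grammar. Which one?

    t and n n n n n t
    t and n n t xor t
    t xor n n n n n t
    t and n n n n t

t and n n t xor t

t and n n n n n t: 1 tree
t and n n t xor t: 4 trees
t xor n n n n n t: 1 tree
t and n n n n t: 1 tree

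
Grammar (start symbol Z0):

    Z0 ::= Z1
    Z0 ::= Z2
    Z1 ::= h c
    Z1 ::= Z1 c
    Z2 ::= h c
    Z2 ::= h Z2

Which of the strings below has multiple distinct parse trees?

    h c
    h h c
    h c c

h c

h c: 2 trees
h h c: 1 tree
h c c: 1 tree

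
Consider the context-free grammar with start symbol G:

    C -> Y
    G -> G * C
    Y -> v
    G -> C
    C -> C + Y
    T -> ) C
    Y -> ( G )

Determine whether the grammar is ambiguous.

(T is unreachable from G, so its rules don't affect L(G).) This is a standard precedence ladder (G over C over Y), with each level left-recursive on its own operator ('*' at G, '+' at C). That structure is LR(1), hence unambiguous.

Unambiguous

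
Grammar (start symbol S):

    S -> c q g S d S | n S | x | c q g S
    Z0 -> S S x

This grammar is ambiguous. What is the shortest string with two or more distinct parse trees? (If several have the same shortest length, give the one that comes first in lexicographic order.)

c q g c q g x d x

length 1: no string has ≥2 trees
length 2: no string has ≥2 trees
length 3: no string has ≥2 trees
length 4: no string has ≥2 trees
length 5: no string has ≥2 trees
length 6: no string has ≥2 trees
length 7: no string has ≥2 trees
length 8: no string has ≥2 trees
length 9: c q g c q g x d x has 2 parse trees

Two derivations of c q g c q g x d x:
  S ⇒ c q g S d S ⇒ c q g c q g S d S ⇒ c q g c q g x d S ⇒ c q g c q g x d x
  S ⇒ c q g S ⇒ c q g c q g S d S ⇒ c q g c q g x d S ⇒ c q g c q g x d x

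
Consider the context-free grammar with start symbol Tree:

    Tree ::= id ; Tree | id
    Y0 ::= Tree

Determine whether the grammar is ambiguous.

Unambiguous

Only Tree is reachable from Tree; ignoring the rest: Right-recursive list with a separator: after each atom, whether the separator follows determines the rule. One parse per string.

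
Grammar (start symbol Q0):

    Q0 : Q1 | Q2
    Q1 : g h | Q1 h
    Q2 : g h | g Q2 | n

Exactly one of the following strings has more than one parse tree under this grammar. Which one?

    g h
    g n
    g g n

g h

g h: 2 trees
g n: 1 tree
g g n: 1 tree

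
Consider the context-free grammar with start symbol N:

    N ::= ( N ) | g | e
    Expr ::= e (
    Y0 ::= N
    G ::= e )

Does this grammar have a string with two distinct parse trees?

Unambiguous

Only N is reachable from N; ignoring the rest: Each string is a nest of matched brackets around a single atom. An opening bracket forces the recursive rule; an atom forces the base rule.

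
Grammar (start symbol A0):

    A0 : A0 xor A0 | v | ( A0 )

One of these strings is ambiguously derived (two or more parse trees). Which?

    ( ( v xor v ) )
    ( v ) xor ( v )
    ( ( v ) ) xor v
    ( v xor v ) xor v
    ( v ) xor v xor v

( ( v xor v ) ): 1 tree
( v ) xor ( v ): 1 tree
( ( v ) ) xor v: 1 tree
( v xor v ) xor v: 1 tree
( v ) xor v xor v: 2 trees

( v ) xor v xor v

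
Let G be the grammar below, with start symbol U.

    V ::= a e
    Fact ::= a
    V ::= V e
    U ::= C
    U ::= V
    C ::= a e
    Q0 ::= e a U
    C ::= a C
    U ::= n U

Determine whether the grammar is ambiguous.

Ambiguous

Witness: a e

Derivation 1: U ⇒ C ⇒ a e
Derivation 2: U ⇒ V ⇒ a e

Two distinct leftmost derivations for the same string.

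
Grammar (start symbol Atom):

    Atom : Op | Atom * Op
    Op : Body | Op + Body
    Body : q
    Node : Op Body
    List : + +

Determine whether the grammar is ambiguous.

Unambiguous

(Node, List are unreachable from Atom, so their rules don't affect L(Atom).) The grammar is stratified — Atom handles '*' (left-recursive), Op handles '+', Body atoms. Each operator has a fixed associativity and precedence level, so every string has one parse.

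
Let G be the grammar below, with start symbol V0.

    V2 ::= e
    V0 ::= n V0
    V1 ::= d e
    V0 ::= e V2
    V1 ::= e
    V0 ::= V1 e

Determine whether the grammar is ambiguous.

Witness: e e

Derivation 1: V0 ⇒ e V2 ⇒ e e
Derivation 2: V0 ⇒ V1 e ⇒ e e

Two distinct leftmost derivations for the same string.

Ambiguous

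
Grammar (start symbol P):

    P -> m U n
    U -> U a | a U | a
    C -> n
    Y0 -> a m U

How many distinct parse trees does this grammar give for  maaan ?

Parse trees for maaan:
  [P m [U [U [U a] a] a] n]
  [P m [U [U a [U a]] a] n]
  [P m [U a [U [U a] a]] n]
  [P m [U a [U a [U a]]] n]

4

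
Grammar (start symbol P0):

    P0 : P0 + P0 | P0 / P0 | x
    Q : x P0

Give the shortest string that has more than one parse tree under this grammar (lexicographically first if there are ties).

x + x + x

length 1: no string has ≥2 trees
length 3: no string has ≥2 trees
length 5: x + x + x has 2 parse trees

Two derivations of x + x + x:
  P0 ⇒ P0 + P0 ⇒ P0 + P0 + P0 ⇒ x + P0 + P0 ⇒ x + x + P0 ⇒ x + x + x
  P0 ⇒ P0 + P0 ⇒ x + P0 ⇒ x + P0 + P0 ⇒ x + x + P0 ⇒ x + x + x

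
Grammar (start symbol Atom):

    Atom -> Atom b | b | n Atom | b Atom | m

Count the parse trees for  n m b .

Parse trees for n m b:
  [Atom [Atom n [Atom m]] b]
  [Atom n [Atom [Atom m] b]]

2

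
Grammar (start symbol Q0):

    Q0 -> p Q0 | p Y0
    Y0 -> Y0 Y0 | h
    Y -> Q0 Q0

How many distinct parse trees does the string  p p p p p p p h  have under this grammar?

Parse trees for p p p p p p p h:
  [Q0 p [Q0 p [Q0 p [Q0 p [Q0 p [Q0 p [Q0 p [Y0 h]]]]]]]]

1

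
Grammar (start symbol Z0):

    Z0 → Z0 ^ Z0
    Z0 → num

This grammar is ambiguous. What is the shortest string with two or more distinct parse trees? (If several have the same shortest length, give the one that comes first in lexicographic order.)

num ^ num ^ num

length 1: no string has ≥2 trees
length 3: no string has ≥2 trees
length 5: num ^ num ^ num has 2 parse trees

Two derivations of num ^ num ^ num:
  Z0 ⇒ Z0 ^ Z0 ⇒ Z0 ^ Z0 ^ Z0 ⇒ num ^ Z0 ^ Z0 ⇒ num ^ num ^ Z0 ⇒ num ^ num ^ num
  Z0 ⇒ Z0 ^ Z0 ⇒ num ^ Z0 ⇒ num ^ Z0 ^ Z0 ⇒ num ^ num ^ Z0 ⇒ num ^ num ^ num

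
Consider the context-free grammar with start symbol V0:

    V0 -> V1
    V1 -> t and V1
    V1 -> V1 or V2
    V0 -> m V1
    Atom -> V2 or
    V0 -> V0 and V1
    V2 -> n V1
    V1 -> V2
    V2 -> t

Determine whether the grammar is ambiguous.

Ambiguous

Witness: t and t

Derivation 1: V0 ⇒ V1 ⇒ t and V1 ⇒ t and V2 ⇒ t and t
Derivation 2: V0 ⇒ V0 and V1 ⇒ V1 and V1 ⇒ V2 and V1 ⇒ t and V1 ⇒ t and V2 ⇒ t and t

Two distinct leftmost derivations for the same string.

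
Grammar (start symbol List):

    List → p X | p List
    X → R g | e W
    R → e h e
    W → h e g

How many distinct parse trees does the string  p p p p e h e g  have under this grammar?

Parse trees for p p p p e h e g:
  [List p [List p [List p [List p [X [R e h e] g]]]]]
  [List p [List p [List p [List p [X e [W h e g]]]]]]

2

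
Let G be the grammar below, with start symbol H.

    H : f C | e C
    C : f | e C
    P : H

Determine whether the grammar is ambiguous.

Only H, C are reachable from H; ignoring the rest: Each reachable nonterminal has at most one production per leading terminal, and all productions are right-linear; the derivation is determined token-by-token.

Unambiguous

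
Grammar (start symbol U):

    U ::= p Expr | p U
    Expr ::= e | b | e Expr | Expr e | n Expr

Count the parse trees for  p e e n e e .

Parse trees for p e e n e e:
  [U p [Expr e [Expr e [Expr [Expr n [Expr e]] e]]]]
  [U p [Expr e [Expr e [Expr n [Expr e [Expr e]]]]]]
  [U p [Expr e [Expr e [Expr n [Expr [Expr e] e]]]]]
  [U p [Expr e [Expr [Expr e [Expr n [Expr e]]] e]]]
  [U p [Expr [Expr e [Expr e [Expr n [Expr e]]]] e]]

5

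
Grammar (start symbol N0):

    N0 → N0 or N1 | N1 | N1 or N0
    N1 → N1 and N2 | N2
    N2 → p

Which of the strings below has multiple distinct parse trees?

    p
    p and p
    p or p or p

p: 1 tree
p and p: 1 tree
p or p or p: 4 trees

p or p or p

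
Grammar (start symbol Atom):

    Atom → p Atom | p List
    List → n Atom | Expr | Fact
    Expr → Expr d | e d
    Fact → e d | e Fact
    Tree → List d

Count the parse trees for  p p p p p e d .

Parse trees for p p p p p e d:
  [Atom p [Atom p [Atom p [Atom p [Atom p [List [Expr e d]]]]]]]
  [Atom p [Atom p [Atom p [Atom p [Atom p [List [Fact e d]]]]]]]

2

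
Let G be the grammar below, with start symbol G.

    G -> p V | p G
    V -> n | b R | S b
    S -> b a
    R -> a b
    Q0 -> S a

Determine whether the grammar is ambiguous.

Ambiguous

Witness: p b a b

Derivation 1: G ⇒ p V ⇒ p b R ⇒ p b a b
Derivation 2: G ⇒ p V ⇒ p S b ⇒ p b a b

Two distinct leftmost derivations for the same string.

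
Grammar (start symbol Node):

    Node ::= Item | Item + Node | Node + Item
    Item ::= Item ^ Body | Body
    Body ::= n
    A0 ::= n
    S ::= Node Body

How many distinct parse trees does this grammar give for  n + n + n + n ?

Parse trees for n + n + n + n:
  [Node [Item [Body n]] + [Node [Item [Body n]] + [Node [Item [Body n]] + [Node [Item [Body n]]]]]]
  [Node [Item [Body n]] + [Node [Item [Body n]] + [Node [Node [Item [Body n]]] + [Item [Body n]]]]]
  [Node [Item [Body n]] + [Node [Node [Item [Body n]] + [Node [Item [Body n]]]] + [Item [Body n]]]]
  [Node [Item [Body n]] + [Node [Node [Node [Item [Body n]]] + [Item [Body n]]] + [Item [Body n]]]]
  [Node [Node [Item [Body n]] + [Node [Item [Body n]] + [Node [Item [Body n]]]]] + [Item [Body n]]]
  [Node [Node [Item [Body n]] + [Node [Node [Item [Body n]]] + [Item [Body n]]]] + [Item [Body n]]]
  [Node [Node [Node [Item [Body n]] + [Node [Item [Body n]]]] + [Item [Body n]]] + [Item [Body n]]]
  [Node [Node [Node [Node [Item [Body n]]] + [Item [Body n]]] + [Item [Body n]]] + [Item [Body n]]]

8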